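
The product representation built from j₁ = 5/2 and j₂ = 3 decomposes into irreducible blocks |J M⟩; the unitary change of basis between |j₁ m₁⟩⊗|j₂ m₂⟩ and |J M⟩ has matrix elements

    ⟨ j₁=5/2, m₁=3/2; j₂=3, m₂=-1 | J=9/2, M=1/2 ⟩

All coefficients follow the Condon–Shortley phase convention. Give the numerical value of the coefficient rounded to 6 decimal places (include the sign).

+0.594588  (= +√(35/99))

triangle: 1!*4!*5!/11! = 2880/39916800
(j±m)!: 4!*1!*2!*4!*5!*4! = 3317760
prefactor² = (2J+1)*Δ*N² = 184320/77
  k=0: +1/(0!*1!*1!*2!*3!*3!) = 1/72
  k=1: −1/(1!*0!*0!*1!*4!*4!) = -1/576
Σ = 7/576  ⇒  CG² = 184320/77*(7/576)² = 35/99
CG = +√(35/99) = +0.594588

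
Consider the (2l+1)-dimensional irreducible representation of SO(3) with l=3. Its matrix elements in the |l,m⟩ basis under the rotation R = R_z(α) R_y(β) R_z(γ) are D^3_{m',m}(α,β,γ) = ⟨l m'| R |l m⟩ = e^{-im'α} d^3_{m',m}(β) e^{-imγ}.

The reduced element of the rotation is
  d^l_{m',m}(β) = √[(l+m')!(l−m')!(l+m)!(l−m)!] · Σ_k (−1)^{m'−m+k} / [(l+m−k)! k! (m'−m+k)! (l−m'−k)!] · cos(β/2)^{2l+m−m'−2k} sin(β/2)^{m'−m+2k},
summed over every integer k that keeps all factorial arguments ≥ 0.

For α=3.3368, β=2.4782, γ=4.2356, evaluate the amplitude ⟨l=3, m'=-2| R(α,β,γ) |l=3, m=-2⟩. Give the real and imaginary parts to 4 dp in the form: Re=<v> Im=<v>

First d^3_{-2,-2}(β=2.4782), then the phase factors e^{-i(-2)α} and e^{-i(-2)γ}:
c=cos(2.478200/2)=0.325647, s=sin(2.478200/2)=0.945491; N=√[1·120·1·120]=120.000000
k∈{0,1} keeps every argument non-negative
  k=0: (−1)^0·120.0000/(120)·0.3256^6·0.9455^0 = +0.001193
  k=1: (−1)^1·120.0000/(24)·0.3256^4·0.9455^2 = -0.050266
d^3_{-2,-2}(2.4782) = +0.001193 -0.050266 = -0.049074
Phases: e^{-i·(-2)·3.3368}=+0.924751+0.380572i, e^{-i·(-2)·4.2356}=-0.578769+0.815492i ⇒ D=+0.041495-0.026199i

Re=0.0415 Im=-0.0262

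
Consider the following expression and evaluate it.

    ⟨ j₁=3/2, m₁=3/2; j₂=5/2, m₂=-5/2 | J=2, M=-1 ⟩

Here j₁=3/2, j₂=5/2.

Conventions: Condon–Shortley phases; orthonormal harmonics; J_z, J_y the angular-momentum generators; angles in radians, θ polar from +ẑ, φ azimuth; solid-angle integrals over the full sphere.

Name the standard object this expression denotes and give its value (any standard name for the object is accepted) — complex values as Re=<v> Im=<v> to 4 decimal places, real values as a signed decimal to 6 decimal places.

Clebsch–Gordan coefficient, +√(5/14) ≈ +0.597614

This is a Clebsch–Gordan (vector-coupling) coefficient.
√[5·2!1!3!/7! · 3!0!0!5!1!3!] = √(360/7)
  +(−1)^0/∏(0,2,0,0,1,3)! = 1/12  (running 1/12)
⟨..|..⟩ = √(360/7)·(1/12) = +0.597614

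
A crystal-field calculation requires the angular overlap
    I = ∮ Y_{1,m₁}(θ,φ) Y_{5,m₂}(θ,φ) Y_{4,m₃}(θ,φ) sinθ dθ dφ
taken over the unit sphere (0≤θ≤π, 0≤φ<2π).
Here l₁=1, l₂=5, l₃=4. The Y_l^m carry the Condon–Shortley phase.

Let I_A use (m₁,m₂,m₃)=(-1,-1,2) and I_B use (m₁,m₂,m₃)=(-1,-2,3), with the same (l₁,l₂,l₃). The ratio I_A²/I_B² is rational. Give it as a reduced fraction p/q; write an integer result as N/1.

l's match ⇒ only the (l;m) 3-j factors differ between A and B.
A: triangle coeff Δ(1,5,4) = 1/495; Σ_t [2,2]: t=2:+1/2880 = 1/2880; (3j)²=2/165 [(1 5 4; -1 -1 2)], sign=+1
B: triangle coeff Δ(1,5,4) = 1/495; Σ_t [2,2]: t=2:+1/10080 = 1/10080; (3j)²=1/165 [(1 5 4; -1 -2 3)], sign=-1
I_A²/I_B² = (2/165)/(1/165) = 2/1

2/1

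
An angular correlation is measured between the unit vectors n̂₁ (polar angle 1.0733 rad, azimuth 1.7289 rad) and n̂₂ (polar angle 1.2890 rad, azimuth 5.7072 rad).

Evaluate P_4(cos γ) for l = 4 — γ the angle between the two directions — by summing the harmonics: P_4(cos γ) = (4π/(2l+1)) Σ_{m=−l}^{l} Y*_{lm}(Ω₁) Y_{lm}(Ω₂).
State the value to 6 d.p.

-0.173885

Expand P_4 via completeness: Σ_{m} conj(Y_{4,m}) at Ω₁ times Y_{4,m} at Ω₂ —
  m=-4: Y*=0.21288 + 0.15600j  Y=-0.25212 + 0.27994j  product -0.09734 + 0.02026j
  m=-3: Y*=0.18514 - 0.36062j  Y=-0.04828 + 0.30468j  product 0.10094 + 0.07382j
  m=-2: Y*=-0.14590 - 0.04774j  Y=-0.05758 - 0.12934j  product 0.00223 + 0.02162j
  m=-1: Y*=0.04391 - 0.27543j  Y=-0.26057 - 0.16923j  product -0.05805 + 0.06434j
  m=+0: Y*=-0.21337 + 0.00000j  Y=0.09409 + 0.00000j  product -0.02008 + 0.00000j
  m=+1: Y*=-0.04391 - 0.27543j  Y=0.26057 - 0.16923j  product -0.05805 - 0.06434j
  m=+2: Y*=-0.14590 + 0.04774j  Y=-0.05758 + 0.12934j  product 0.00223 - 0.02162j
  m=+3: Y*=-0.18514 - 0.36062j  Y=0.04828 + 0.30468j  product 0.10094 - 0.07382j
  m=+4: Y*=0.21288 - 0.15600j  Y=-0.25212 - 0.27994j  product -0.09734 - 0.02026j
Total Σ_m = -0.12454 + 0.00000j. Multiply by 1.396263: -0.17388 + 0.00000j. P_4(cos γ) = -0.173885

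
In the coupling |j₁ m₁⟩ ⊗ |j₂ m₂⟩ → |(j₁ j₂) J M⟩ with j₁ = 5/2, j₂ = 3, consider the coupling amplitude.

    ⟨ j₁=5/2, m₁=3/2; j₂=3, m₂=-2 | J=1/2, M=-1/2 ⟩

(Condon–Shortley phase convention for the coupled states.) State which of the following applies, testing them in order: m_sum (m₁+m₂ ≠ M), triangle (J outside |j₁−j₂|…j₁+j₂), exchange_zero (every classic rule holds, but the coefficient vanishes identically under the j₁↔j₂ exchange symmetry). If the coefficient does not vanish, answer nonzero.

m-sum: m₁+m₂ = 3/2+(-2) = -1/2, M = -1/2  ✓
triangle: |j₁−j₂| = 1/2 ≤ J = 1/2 ≤ j₁+j₂ = 11/2  ✓
exchange: j₁≠j₂ or m₁≠m₂ — the exchange symmetry imposes no constraint here
value check: CG = −√(5/21) = -0.487950 ≠ 0

nonzero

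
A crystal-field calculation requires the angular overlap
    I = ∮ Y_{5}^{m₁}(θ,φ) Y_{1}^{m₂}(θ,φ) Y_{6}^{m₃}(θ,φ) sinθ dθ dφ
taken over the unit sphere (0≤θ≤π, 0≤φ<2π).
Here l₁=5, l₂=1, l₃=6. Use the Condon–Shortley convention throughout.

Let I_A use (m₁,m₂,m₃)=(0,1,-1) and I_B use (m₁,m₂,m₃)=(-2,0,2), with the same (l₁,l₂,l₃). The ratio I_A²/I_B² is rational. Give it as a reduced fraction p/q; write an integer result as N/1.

21/32

l's match ⇒ only the (l;m) 3-j factors differ between A and B.
A: triangle coeff Δ(5,1,6) = 1/858; Σ_t [0,0]: t=0:+1/28800 = 1/28800; (3j)²=7/286 [(5 1 6; 0 1 -1)], sign=-1
B: triangle coeff Δ(5,1,6) = 1/858; Σ_t [0,0]: t=0:+1/30240 = 1/30240; (3j)²=16/429 [(5 1 6; -2 0 2)], sign=+1
I_A²/I_B² = (7/286)/(16/429) = 21/32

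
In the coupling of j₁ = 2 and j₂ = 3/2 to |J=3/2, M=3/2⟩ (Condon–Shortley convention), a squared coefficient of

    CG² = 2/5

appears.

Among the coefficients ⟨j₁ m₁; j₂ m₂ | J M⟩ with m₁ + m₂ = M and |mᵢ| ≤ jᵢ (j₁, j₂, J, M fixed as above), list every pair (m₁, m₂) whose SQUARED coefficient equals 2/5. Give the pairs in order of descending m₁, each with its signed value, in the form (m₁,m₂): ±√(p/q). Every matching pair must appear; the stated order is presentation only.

(2,-1/2): +√(2/5); (1,1/2): −√(2/5)

Admissible pairs with m₁+m₂ = M = 3/2: (0,3/2), (1,1/2), (2,-1/2)
  (m₁,m₂)=(2,-1/2): CG² = 2/5, CG = +√(2/5)   ← matches the target
  (m₁,m₂)=(1,1/2): CG² = 2/5, CG = −√(2/5)   ← matches the target
  (m₁,m₂)=(0,3/2): CG² = 1/5, CG = +√(1/5)
Pairs with CG² = 2/5: (2,-1/2): +√(2/5); (1,1/2): −√(2/5)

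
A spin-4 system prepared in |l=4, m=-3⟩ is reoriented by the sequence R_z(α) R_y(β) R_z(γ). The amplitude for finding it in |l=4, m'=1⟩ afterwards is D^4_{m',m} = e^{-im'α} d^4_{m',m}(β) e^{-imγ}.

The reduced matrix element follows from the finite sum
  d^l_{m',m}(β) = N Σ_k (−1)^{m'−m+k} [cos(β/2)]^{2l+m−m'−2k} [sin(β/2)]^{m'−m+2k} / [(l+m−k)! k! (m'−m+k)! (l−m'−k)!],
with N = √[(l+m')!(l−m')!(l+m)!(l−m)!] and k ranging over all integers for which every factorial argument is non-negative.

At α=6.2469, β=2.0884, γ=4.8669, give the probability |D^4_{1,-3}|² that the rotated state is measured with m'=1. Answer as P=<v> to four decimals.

Split into d^4_{1,-3}(β=2.0884) × two z-phases.
With c≡cos(β/2)=0.502594 and s≡sin(β/2)=0.864523, N=[120·6·1·5040]^{1/2}=1904.940944
Admissible k: 0..1 (factorial args all ≥0)
  k=0: (−1)^4·1904.9409/(144)·0.5026^4·0.8645^4 = +0.471512
  k=1: (−1)^5·1904.9409/(240)·0.5026^2·0.8645^6 = -0.837072
d^4_{1,-3}(2.0884) = +0.471512 -0.837072 = -0.365560
|D^4_{1,-3}|² = |d^4_{1,-3}(β)|² = (-0.365560)² = 0.133634 (the z-rotation phases have unit modulus)

P=0.1336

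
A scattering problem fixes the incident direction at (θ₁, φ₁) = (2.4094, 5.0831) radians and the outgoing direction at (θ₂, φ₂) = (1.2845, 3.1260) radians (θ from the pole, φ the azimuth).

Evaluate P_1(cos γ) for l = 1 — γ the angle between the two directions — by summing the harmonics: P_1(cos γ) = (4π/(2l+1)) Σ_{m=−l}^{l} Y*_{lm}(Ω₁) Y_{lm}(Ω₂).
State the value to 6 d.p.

Addition theorem: P_1(cos γ) = (4π/3) Σ_m Y*_{lm}(Ω₁) Y_{lm}(Ω₂), m = −1…1:
  term(m=-1) = (-0.028841, 0.070908)   from Y*(Ω₁)=(0.083673, -0.215274), Y(Ω₂)=(-0.331391, -0.005168)
  term(m=+0) = (-0.050140, -0.000000)   from Y*(Ω₁)=(-0.363379, -0.000000), Y(Ω₂)=(0.137982, 0.000000)
  term(m=+1) = (-0.028841, -0.070908)   from Y*(Ω₁)=(-0.083673, -0.215274), Y(Ω₂)=(0.331391, -0.005168)
Accumulated sum (-0.107822, 0.000000); after 4π/(2l+1) scaling, (-0.451642, 0.000000) ⇒ P_1 = -0.451642

-0.451642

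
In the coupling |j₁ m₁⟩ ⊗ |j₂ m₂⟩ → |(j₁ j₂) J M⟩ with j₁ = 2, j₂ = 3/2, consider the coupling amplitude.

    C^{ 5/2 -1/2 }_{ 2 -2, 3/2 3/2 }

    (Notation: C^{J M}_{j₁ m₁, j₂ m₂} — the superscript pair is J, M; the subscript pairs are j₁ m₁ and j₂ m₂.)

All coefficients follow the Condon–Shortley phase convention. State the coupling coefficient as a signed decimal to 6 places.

j₁+j₂−J=1  J+j₁−j₂=3  J−j₁+j₂=2  j₁+j₂+J+1=7
(j₁±m₁, j₂±m₂, J±M) = (0,4,3,0,2,3)
P² = 864/35
sum k=1..1:
  [1] −1/12 = -1/12
S = -1/12
C² = P²·S² = 6/35 ; C = -0.414039

−√(6/35) ≈ -0.414039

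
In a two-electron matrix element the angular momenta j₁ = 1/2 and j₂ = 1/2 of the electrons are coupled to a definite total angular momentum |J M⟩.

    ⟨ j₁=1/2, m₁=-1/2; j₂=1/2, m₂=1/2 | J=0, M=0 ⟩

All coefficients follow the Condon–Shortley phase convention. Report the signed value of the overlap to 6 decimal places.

-0.707107

j₁+j₂−J=1  J+j₁−j₂=0  J−j₁+j₂=0  j₁+j₂+J+1=2
(j₁±m₁, j₂±m₂, J±M) = (0,1,1,0,0,0)
P² = 1/2
sum k=1..1:
  [1] −1/1 = -1
S = -1
C² = P²·S² = 1/2 ; C = -0.707107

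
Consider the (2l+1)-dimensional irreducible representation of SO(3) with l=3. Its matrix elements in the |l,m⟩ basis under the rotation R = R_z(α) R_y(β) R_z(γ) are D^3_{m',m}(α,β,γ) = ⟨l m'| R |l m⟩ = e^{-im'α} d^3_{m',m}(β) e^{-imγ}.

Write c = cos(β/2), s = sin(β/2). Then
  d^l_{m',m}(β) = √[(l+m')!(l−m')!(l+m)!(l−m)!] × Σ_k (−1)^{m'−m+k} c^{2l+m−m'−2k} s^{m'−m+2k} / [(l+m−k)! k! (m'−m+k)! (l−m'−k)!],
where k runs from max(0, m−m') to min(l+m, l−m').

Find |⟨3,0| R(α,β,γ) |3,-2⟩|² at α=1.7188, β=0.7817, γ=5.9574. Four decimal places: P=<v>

First d^3_{0,-2}(β=0.7817), then the phase factors e^{-i(0)α} and e^{-i(-2)γ}:
Half-angle: c=0.924586, s=0.380974. N=√(6·6·1·120)=65.726707
k∈{0,1} keeps every argument non-negative
  k=0: (−1)^2·65.7267/(12)·0.9246^4·0.3810^2 = +0.580953
  k=1: (−1)^3·65.7267/(12)·0.9246^2·0.3810^4 = -0.098637
d^3_{0,-2}(0.7817) = +0.580953 -0.098637 = +0.482316
|D^3_{0,-2}|² = |d^3_{0,-2}(β)|² = (+0.482316)² = 0.232629 (the z-rotation phases have unit modulus)

P=0.2326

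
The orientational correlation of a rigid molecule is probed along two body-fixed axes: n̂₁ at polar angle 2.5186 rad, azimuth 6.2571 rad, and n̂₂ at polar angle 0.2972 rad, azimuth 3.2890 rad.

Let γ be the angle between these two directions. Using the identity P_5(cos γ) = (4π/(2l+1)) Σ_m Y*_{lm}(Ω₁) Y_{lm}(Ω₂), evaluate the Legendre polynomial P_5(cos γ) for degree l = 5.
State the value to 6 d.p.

-0.320874

Addition theorem: P_5(cos γ) = (4π/11) Σ_m Y*_{lm}(Ω₁) Y_{lm}(Ω₂), m = −5…5:
  term(m=-5) = -0.000020+0.000024i   from Y*(Ω₁)=+0.031119-0.004082i, Y(Ω₂)=-0.000740+0.000672i
  term(m=-4) = -0.001096+0.000912i   from Y*(Ω₁)=-0.137395+0.014388i, Y(Ω₂)=+0.008578-0.005739i
  term(m=-3) = -0.018480+0.010592i   from Y*(Ω₁)=+0.338149-0.026516i, Y(Ω₂)=-0.056757+0.026874i
  term(m=-2) = -0.104443+0.037768i   from Y*(Ω₁)=-0.457963+0.023914i, Y(Ω₂)=+0.231734-0.070369i
  term(m=-1) = -0.089555+0.015695i   from Y*(Ω₁)=+0.168435-0.004395i, Y(Ω₂)=-0.533758+0.079255i
  term(m=+0) = +0.146310+0.000000i   from Y*(Ω₁)=+0.357400-0.000000i, Y(Ω₂)=+0.409373+0.000000i
  term(m=+1) = -0.089555-0.015695i   from Y*(Ω₁)=-0.168435-0.004395i, Y(Ω₂)=+0.533758+0.079255i
  term(m=+2) = -0.104443-0.037768i   from Y*(Ω₁)=-0.457963-0.023914i, Y(Ω₂)=+0.231734+0.070369i
  term(m=+3) = -0.018480-0.010592i   from Y*(Ω₁)=-0.338149-0.026516i, Y(Ω₂)=+0.056757+0.026874i
  term(m=+4) = -0.001096-0.000912i   from Y*(Ω₁)=-0.137395-0.014388i, Y(Ω₂)=+0.008578+0.005739i
  term(m=+5) = -0.000020-0.000024i   from Y*(Ω₁)=-0.031119-0.004082i, Y(Ω₂)=+0.000740+0.000672i
Accumulated sum -0.280878+0.000000i; after 4π/(2l+1) scaling, -0.320874+0.000000i ⇒ P_5 = -0.320874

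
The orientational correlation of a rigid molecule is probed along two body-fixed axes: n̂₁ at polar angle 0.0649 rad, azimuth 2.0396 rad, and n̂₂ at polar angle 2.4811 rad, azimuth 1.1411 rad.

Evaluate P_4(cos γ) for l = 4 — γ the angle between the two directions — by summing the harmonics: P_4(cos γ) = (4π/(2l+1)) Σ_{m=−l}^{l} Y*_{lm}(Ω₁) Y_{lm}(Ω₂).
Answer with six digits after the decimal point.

-0.324846

Addition theorem: P_4(cos γ) = (4π/9) Σ_m Y*_{lm}(Ω₁) Y_{lm}(Ω₂), m = −4…4:
  [-4]  conj(Y_{4,-4})(Ω₁) = -0.00000 + 0.00001j ; Y_{4,-4}(Ω₂) = -0.00924 + 0.06201j ; Δ = -0.00000 - 0.00000j
  [-3]  conj(Y_{4,-3})(Ω₁) = 0.00034 - 0.00006j ; Y_{4,-3}(Ω₂) = 0.21925 - 0.06345j ; Δ = 0.00007 - 0.00003j
  [-2]  conj(Y_{4,-2})(Ω₁) = -0.00497 - 0.00677j ; Y_{4,-2}(Ω₂) = -0.27665 - 0.32095j ; Δ = -0.00080 + 0.00347j
  [-1]  conj(Y_{4,-1})(Ω₁) = -0.05493 + 0.10845j ; Y_{4,-1}(Ω₂) = -0.13036 + 0.28448j ; Δ = -0.02369 - 0.02976j
  [+0]  conj(Y_{4,0})(Ω₁) = 0.82855 + 0.00000j ; Y_{4,0}(Ω₂) = -0.22185 + 0.00000j ; Δ = -0.18381 + 0.00000j
  [+1]  conj(Y_{4,1})(Ω₁) = 0.05493 + 0.10845j ; Y_{4,1}(Ω₂) = 0.13036 + 0.28448j ; Δ = -0.02369 + 0.02976j
  [+2]  conj(Y_{4,2})(Ω₁) = -0.00497 + 0.00677j ; Y_{4,2}(Ω₂) = -0.27665 + 0.32095j ; Δ = -0.00080 - 0.00347j
  [+3]  conj(Y_{4,3})(Ω₁) = -0.00034 - 0.00006j ; Y_{4,3}(Ω₂) = -0.21925 - 0.06345j ; Δ = 0.00007 + 0.00003j
  [+4]  conj(Y_{4,4})(Ω₁) = -0.00000 - 0.00001j ; Y_{4,4}(Ω₂) = -0.00924 - 0.06201j ; Δ = -0.00000 + 0.00000j
Σ over m = -0.23265 + 0.00000j; ×(4π/9) → -0.32485 + 0.00000j. Real part: -0.324846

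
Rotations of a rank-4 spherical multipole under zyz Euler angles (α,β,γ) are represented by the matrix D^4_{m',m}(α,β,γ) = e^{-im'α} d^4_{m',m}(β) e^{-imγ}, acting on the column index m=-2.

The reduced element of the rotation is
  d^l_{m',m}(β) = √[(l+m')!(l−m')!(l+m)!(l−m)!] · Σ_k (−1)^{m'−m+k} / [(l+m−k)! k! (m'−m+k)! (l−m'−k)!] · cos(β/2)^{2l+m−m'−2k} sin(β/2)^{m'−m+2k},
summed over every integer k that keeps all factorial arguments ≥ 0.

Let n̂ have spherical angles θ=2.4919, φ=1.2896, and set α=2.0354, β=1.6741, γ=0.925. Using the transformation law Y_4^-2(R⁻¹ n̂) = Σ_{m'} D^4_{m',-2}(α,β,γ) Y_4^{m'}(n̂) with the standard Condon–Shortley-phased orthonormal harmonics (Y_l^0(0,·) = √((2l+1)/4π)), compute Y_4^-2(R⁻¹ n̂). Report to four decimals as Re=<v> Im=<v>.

Re=-0.2148 Im=0.0631

Need the full column D^4_{m',-2} for m'=−4..4 at α=2.0354, β=1.6741, γ=0.9250.
cos(β/2)=0.669657, sin(β/2)=0.742671
d^4_{-4,-2}: single k=2 term ⇒ +0.263199;  D = -0.222038-0.141326i
d^4_{-3,-2}: k∈[1..2] ⇒ +0.167813 -0.619206 = -0.451393;  D = +0.046060-0.449037i
d^4_{-2,-2}: k∈[0..2] ⇒ +0.040441 -0.596880 +0.917668 = +0.361228;  D = +0.337768-0.128057i
d^4_{-1,-2}: k∈[0..2] ⇒ -0.190282 +1.170190 -0.959519 = +0.020389;  D = -0.015004-0.013805i
d^4_{0,-2}: k∈[0..2] ⇒ +0.471875 -1.547691 +0.713845 = -0.361971;  D = +0.099756-0.347954i
d^4_{1,-2}: k∈[0..2] ⇒ -0.780126 +1.439278 -0.354049 = +0.305103;  D = +0.299874-0.056243i
d^4_{2,-2}: k∈[0..2] ⇒ +0.917668 -0.902950 +0.092549 = +0.107266;  D = -0.064916-0.085393i
d^4_{3,-2}: k∈[0..1] ⇒ -0.761594 +0.312242 = -0.449353;  D = +0.197953-0.403401i
d^4_{4,-2}: single k=0 term ⇒ +0.398164;  D = +0.398150-0.003350i
Y_4^{m'}(θ=2.4919,φ=1.2896) and Σ D·Y over m':
  (-0.2220-0.1413i)·(+0.0256+0.0535i)  (+0.0461-0.4490i)·(+0.1648-0.1467i)  (+0.3378-0.1281i)·(-0.3561-0.2244i)  (-0.0150-0.0138i)·(-0.0910+0.3149i)  (+0.0998-0.3480i)·(-0.2064+0.0000i)  (+0.2999-0.0562i)·(+0.0910+0.3149i)  (-0.0649-0.0854i)·(-0.3561+0.2244i)  (+0.1980-0.4034i)·(-0.1648-0.1467i)  (+0.3981-0.0034i)·(+0.0256-0.0535i)
Y_4^-2(R⁻¹ n̂) = -0.214817+0.063110i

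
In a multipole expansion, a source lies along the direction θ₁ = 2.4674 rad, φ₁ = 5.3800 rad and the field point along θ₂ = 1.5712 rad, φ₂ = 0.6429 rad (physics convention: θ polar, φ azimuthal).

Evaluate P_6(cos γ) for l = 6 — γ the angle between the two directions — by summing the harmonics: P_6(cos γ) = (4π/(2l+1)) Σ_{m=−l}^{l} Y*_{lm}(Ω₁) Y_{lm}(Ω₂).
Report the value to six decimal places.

-0.310875

Term-by-term m-sum for l=6 (normalisation 4π/13 = 0.966644):
  m=-6: (+0.018566+0.021744i) × (-0.364518+0.317013i) = -0.013661-0.002040i  (running Σ = -0.013661-0.002040i)
  m=-5: (+0.024194-0.121562i) × (+0.000674-0.000049i) = +0.000010-0.000083i  (running Σ = -0.013650-0.002123i)
  m=-4: (-0.275844+0.140518i) × (+0.300375+0.192528i) = -0.109910-0.010900i  (running Σ = -0.123561-0.013023i)
  m=-3: (+0.417455+0.192484i) × (-0.000276-0.000739i) = +0.000027-0.000362i  (running Σ = -0.123534-0.013385i)
  m=-2: (-0.068308-0.284581i) × (+0.091570-0.312557i) = -0.095203-0.004709i  (running Σ = -0.218737-0.018094i)
  m=-1: (+0.126591-0.160573i) × (-0.000666+0.000499i) = -0.000004+0.000170i  (running Σ = -0.218741-0.017924i)
  m=0: (-0.364577-0.000000i) × (-0.317845+0.000000i) = +0.115879+0.000000i  (running Σ = -0.102862-0.017924i)
  m=1: (-0.126591-0.160573i) × (+0.000666+0.000499i) = -0.000004-0.000170i  (running Σ = -0.102866-0.018094i)
  m=2: (-0.068308+0.284581i) × (+0.091570+0.312557i) = -0.095203+0.004709i  (running Σ = -0.198069-0.013385i)
  m=3: (-0.417455+0.192484i) × (+0.000276-0.000739i) = +0.000027+0.000362i  (running Σ = -0.198042-0.013023i)
  m=4: (-0.275844-0.140518i) × (+0.300375-0.192528i) = -0.109910+0.010900i  (running Σ = -0.307952-0.002123i)
  m=5: (-0.024194-0.121562i) × (-0.000674-0.000049i) = +0.000010+0.000083i  (running Σ = -0.307942-0.002040i)
  m=6: (+0.018566-0.021744i) × (-0.364518-0.317013i) = -0.013661+0.002040i  (running Σ = -0.321603-0.000000i)
Total Σ_m = -0.321603-0.000000i. Multiply by 0.966644: -0.310875-0.000000i. P_6(cos γ) = -0.310875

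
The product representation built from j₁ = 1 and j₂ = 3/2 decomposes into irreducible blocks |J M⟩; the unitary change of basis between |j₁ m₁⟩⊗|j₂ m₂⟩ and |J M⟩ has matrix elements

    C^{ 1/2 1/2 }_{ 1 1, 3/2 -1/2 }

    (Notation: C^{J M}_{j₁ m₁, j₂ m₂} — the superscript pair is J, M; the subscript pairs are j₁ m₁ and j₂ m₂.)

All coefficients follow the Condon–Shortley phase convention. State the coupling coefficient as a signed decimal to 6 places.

+√(1/6) = +0.408248

triangle: 2!×0!×1!/4! = 2/24
(j±m)!: 2!×0!×1!×2!×1!×0! = 4
prefactor² = (2J+1)×Δ×N² = 2/3
  k=0: +1/(0!×2!×0!×1!×0!×0!) = 1/2
Σ = 1/2  ⇒  CG² = 2/3×(1/2)² = 1/6
CG = +√(1/6) = +0.408248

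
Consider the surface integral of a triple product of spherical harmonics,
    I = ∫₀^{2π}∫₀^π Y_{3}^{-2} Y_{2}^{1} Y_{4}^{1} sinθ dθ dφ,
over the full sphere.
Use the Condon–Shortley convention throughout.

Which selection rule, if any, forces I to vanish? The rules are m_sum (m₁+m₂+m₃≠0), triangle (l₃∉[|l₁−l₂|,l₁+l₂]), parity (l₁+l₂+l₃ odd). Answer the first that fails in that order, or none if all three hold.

parity

m₁+m₂+m₃ = -2 + 1 + 1 = 0  ✓
triangle: |3−2|=1 ≤ l₃=4 ≤ 3+2=5  ✓
parity: l₁+l₂+l₃ = 9 is odd  ✗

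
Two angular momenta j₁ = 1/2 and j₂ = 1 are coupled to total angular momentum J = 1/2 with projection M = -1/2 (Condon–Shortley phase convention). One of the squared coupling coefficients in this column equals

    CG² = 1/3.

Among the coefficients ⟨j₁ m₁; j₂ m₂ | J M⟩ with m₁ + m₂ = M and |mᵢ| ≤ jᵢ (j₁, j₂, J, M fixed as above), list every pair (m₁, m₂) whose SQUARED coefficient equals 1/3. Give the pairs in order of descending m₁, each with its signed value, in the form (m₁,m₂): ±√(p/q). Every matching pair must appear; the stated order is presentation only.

(-1/2,0): −√(1/3)

Admissible pairs with m₁+m₂ = M = -1/2: (-1/2,0), (1/2,-1)
  (m₁,m₂)=(1/2,-1): CG² = 2/3, CG = +√(2/3)
  (m₁,m₂)=(-1/2,0): CG² = 1/3, CG = −√(1/3)   ← matches the target
Pairs with CG² = 1/3: (-1/2,0): −√(1/3)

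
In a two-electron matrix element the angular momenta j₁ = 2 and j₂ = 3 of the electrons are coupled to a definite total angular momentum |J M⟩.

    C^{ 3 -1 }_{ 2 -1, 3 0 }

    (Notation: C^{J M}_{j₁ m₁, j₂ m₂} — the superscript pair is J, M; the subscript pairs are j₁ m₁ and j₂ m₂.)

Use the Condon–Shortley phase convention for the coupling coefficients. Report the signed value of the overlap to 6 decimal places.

j₁+j₂−J=2  J+j₁−j₂=2  J−j₁+j₂=4  j₁+j₂+J+1=9
(j₁±m₁, j₂±m₂, J±M) = (1,3,3,3,2,4)
P² = 96/5
sum k=1..2:
  [1] −1/8 = -1/8
  [2] +1/12 = 1/12
S = -1/24
C² = P²·S² = 1/30 ; C = -0.182574

-0.182574  (= −√(1/30))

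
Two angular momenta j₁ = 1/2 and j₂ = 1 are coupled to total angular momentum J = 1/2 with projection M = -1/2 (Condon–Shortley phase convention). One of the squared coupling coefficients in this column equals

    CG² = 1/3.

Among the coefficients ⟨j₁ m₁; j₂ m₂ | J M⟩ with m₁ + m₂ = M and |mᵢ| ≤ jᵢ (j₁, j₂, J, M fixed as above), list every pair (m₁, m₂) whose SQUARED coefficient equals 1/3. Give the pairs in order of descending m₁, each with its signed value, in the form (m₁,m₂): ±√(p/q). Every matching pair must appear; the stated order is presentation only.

(-1/2,0): −√(1/3)

Admissible pairs with m₁+m₂ = M = -1/2: (-1/2,0), (1/2,-1)
  (m₁,m₂)=(1/2,-1): CG² = 2/3, CG = +√(2/3)
  (m₁,m₂)=(-1/2,0): CG² = 1/3, CG = −√(1/3)   ← matches the target
Pairs with CG² = 1/3: (-1/2,0): −√(1/3)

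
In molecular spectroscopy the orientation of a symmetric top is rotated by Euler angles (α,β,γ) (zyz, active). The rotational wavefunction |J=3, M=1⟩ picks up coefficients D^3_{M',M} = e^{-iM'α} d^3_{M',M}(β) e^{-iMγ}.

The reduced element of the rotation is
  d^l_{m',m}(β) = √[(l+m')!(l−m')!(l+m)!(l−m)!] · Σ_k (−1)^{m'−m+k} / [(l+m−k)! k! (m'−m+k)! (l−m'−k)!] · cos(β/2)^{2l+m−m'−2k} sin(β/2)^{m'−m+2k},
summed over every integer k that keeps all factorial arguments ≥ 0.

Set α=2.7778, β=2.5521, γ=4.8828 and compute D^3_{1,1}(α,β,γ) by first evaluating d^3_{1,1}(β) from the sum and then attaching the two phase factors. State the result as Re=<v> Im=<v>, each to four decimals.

Re=0.0717 Im=-0.3660

D^3_{1,1}(2.7778,2.5521,4.8828) = e^{-i·1·2.7778}·d^3_{1,1}(2.5521)·e^{-i·1·4.8828}. Compute d first:
Half-angle: c=0.290497, s=0.956876. N=√(24·2·24·2)=48.000000
Admissible k: 0..2 (factorial args all ≥0)
  k=0: (−1)^0·48.0000/(48)·0.2905^6·0.9569^0 = +0.000601
  k=1: (−1)^1·48.0000/(6)·0.2905^4·0.9569^2 = -0.052164
  k=2: (−1)^2·48.0000/(8)·0.2905^2·0.9569^4 = +0.424480
d^3_{1,1}(2.5521) = +0.000601 -0.052164 +0.424480 = +0.372917
Attach z-rotation phases: D = e^{-i(1)(2.7778)}·(+0.372917)·e^{-i(1)(4.8828)} = +0.071667-0.365966i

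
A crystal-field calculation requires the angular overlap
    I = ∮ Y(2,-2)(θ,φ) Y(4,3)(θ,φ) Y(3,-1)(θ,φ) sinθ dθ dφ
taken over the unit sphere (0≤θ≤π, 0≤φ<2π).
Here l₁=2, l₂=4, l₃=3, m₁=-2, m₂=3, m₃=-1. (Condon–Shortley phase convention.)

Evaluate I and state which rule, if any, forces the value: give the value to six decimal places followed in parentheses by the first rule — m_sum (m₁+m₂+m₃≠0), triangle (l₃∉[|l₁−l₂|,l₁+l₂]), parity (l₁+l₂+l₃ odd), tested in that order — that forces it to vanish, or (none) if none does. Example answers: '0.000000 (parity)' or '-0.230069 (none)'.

Σlᵢ=9 odd — θ-integrand is odd under cosθ→−cosθ; I=0

0.000000 (parity)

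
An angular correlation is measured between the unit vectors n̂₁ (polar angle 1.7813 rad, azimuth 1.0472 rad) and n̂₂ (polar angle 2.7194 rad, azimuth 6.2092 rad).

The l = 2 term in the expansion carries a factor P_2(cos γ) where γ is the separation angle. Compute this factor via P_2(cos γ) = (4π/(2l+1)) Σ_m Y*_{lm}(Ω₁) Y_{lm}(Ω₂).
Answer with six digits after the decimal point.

-0.300423

Term-by-term m-sum for l=2 (normalisation 4π/5 = 2.513274):
  m=-2: (-0.184706+0.319917i) × (+0.064148+0.009562i) = -0.014908+0.018756i  (running Σ = -0.014908+0.018756i)
  m=-1: (-0.078931-0.136713i) × (-0.287974-0.021345i) = +0.019812+0.041055i  (running Σ = +0.004904+0.059811i)
  m=0: (-0.274080-0.000000i) × (+0.471916+0.000000i) = -0.129343-0.000000i  (running Σ = -0.124439+0.059811i)
  m=1: (+0.078931-0.136713i) × (+0.287974-0.021345i) = +0.019812-0.041055i  (running Σ = -0.104627+0.018756i)
  m=2: (-0.184706-0.319917i) × (+0.064148-0.009562i) = -0.014908-0.018756i  (running Σ = -0.119534+0.000000i)
Σ over m = -0.119534+0.000000i; ×(4π/5) → -0.300423+0.000000i. Real part: -0.300423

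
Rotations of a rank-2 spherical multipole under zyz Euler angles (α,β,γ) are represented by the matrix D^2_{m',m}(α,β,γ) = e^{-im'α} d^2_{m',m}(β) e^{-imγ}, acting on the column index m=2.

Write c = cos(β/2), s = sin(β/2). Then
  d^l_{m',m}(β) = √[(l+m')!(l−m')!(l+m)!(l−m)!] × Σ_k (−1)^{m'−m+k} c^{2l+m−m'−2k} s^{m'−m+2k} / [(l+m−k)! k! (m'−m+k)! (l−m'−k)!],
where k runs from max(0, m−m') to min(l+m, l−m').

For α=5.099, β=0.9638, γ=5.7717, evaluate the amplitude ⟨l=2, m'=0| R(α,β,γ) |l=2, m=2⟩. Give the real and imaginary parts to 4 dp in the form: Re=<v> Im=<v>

Re=0.2152 Im=0.3527

First d^2_{0,2}(β=0.9638), then the phase factors e^{-i(0)α} and e^{-i(2)γ}:
c=cos(0.963800/2)=0.886116, s=sin(0.963800/2)=0.463464; N=√[2·2·24·1]=9.797959
The bounds max(0,m−m')=2 and min(l+m,l−m')=2 give 1 term
  k=2: (−1)^0·9.7980/(4)·0.8861^2·0.4635^2 = +0.413131
d^2_{0,2}(0.9638) = +0.413131
Phases: e^{-i·(0)·5.0990}=+1.000000+0.000000i, e^{-i·(2)·5.7717}=+0.520832+0.853659i ⇒ D=+0.215172+0.352673i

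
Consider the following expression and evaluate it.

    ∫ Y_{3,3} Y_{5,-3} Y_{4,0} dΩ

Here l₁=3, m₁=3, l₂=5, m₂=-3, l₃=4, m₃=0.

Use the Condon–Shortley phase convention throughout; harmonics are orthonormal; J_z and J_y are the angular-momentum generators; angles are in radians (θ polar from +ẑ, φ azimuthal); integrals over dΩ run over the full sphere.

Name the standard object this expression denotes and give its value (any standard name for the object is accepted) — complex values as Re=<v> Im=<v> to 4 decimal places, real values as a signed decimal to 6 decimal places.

This is a Gaunt coefficient — the integral of a triple product of spherical harmonics over the sphere.
m-sum 0 ✓  L=12 even ✓  2≤4≤8 ✓
Π(2lᵢ+1) = 7×11×9 = 693
triangle coeff Δ(3,5,4) = 1/180180
Σ_t [1,3]: t=1:−1/576 t=2:+1/144 t=3:−1/576 = 1/288
(3j)²=20/1001 [(3 5 4; 0 0 0)], sign=+1
Σ_t [0,0]: t=0:+1/2304 = 1/2304
(3j)²=5/143 [(3 5 4; 3 -3 0)], sign=+1
⇒ 4πI² = 900/1859
I = (+1)√(900/1859/(4π)) = 0.19628026

Gaunt coefficient, +0.196280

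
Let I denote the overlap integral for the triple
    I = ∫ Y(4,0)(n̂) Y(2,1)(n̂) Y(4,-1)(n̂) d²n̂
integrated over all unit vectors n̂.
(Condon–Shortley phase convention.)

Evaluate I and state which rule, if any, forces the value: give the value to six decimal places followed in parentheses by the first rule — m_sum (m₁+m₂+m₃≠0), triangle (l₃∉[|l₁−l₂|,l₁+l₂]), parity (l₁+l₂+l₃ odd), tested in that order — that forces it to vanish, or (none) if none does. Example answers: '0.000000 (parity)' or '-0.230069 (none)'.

m-sum 0 ✓  L=10 even ✓  2≤4≤6 ✓
Π(2lᵢ+1) = 9×5×9 = 405
triangle coeff Δ(4,2,4) = 1/13860
Σ_t [0,2]: t=0:+1/192 t=1:−1/36 t=2:+1/192 = -5/288
(3j)²=20/693 [(4 2 4; 0 0 0)], sign=-1
Σ_t [1,2]: t=1:−1/72 t=2:+1/96 = -1/288
(3j)²=1/462 [(4 2 4; 0 1 -1)], sign=+1
⇒ 4πI² = 150/5929
I = (-1)√(150/5929/(4π)) = -0.04486937
No selection rule forces the value: the integral is nonzero (none).

-0.044869 (none)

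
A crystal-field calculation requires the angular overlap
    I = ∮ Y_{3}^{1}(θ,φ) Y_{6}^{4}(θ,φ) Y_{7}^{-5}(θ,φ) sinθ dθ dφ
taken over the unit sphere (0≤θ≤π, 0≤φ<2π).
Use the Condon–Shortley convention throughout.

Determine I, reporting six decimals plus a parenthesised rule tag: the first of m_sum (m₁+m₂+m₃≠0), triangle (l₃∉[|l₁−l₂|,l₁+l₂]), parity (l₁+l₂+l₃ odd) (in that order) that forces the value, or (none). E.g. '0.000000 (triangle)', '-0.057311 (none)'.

-0.082471 (none)

m-sum 0 ✓  L=16 even ✓  3≤7≤9 ✓
Π(2lᵢ+1) = 7×13×15 = 1365
triangle coeff Δ(3,6,7) = 1/2042040
Σ_t [0,2]: t=0:+1/207360 t=1:−1/57600 t=2:+1/207360 = -1/129600
(3j)²=168/12155 [(3 6 7; 0 0 0)], sign=+1
Σ_t [0,2]: t=0:+1/29030400 t=1:−1/2177280 t=2:+1/3870720 = -29/174182400
(3j)²=841/185640 [(3 6 7; 1 4 -5)], sign=-1
⇒ 4πI² = 17661/206635
I = (-1)√(17661/206635/(4π)) = -0.08247091
No selection rule forces the value: the integral is nonzero (none).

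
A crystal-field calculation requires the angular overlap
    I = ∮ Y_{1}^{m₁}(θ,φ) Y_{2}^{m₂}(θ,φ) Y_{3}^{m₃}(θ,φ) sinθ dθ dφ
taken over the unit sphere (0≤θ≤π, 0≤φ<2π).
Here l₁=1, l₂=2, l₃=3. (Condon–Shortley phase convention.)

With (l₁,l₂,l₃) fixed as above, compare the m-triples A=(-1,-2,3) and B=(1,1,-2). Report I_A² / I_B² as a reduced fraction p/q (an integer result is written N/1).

Shared (l₁,l₂,l₃)=(1,2,3): N and (l;000)² cancel in I_A²/I_B².
A: Δ = 0!·2!·4!/7! = 1/105; Racah Σ t=0..0: t=0:+1/48 = 1/48; ⇒ 3j(1 2 3; -1 -2 3)² = 1/7, sgn +1
B: Δ = 0!·2!·4!/7! = 1/105; Racah Σ t=0..0: t=0:+1/12 = 1/12; ⇒ 3j(1 2 3; 1 1 -2)² = 2/21, sgn -1
I_A²/I_B² = (1/7)/(2/21) = 3/2

3/2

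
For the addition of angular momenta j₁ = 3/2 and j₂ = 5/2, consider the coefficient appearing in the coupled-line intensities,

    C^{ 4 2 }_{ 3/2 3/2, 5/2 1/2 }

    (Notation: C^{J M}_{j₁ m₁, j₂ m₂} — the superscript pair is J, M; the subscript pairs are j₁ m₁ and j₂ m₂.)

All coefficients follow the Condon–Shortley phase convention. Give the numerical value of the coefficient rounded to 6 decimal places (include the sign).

√[9·0!3!5!/9! · 3!0!3!2!6!2!] = √(12960/7)
  +(−1)^0/∏(0,0,0,3,3,2)! = 1/72  (running 1/72)
⟨..|..⟩ = √(12960/7)·(1/72) = +0.597614

+0.597614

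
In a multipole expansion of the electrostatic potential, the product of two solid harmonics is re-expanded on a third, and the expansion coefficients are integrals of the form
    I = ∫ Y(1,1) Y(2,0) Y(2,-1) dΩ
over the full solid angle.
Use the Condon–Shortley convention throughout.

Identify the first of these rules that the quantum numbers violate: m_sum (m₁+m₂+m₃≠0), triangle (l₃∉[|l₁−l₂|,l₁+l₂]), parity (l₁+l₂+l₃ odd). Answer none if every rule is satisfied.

parity

m₁+m₂+m₃ = 1 + 0 − 1 = 0  ✓
triangle: |1−2|=1 ≤ l₃=2 ≤ 1+2=3  ✓
parity: l₁+l₂+l₃ = 5 is odd  ✗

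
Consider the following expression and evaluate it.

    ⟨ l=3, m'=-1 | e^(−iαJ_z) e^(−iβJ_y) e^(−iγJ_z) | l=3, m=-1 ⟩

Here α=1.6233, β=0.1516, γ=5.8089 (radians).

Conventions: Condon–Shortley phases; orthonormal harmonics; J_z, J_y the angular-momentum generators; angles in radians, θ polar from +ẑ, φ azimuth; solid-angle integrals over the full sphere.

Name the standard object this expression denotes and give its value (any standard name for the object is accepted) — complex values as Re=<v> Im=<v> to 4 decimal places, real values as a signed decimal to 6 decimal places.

This is a Wigner D-matrix element — the rotation-matrix element ⟨l m'| R(α,β,γ) |l m⟩ in the angular-momentum basis.
D^3_{-1,-1}(1.6233,0.1516,5.8089) = e^{-i·-1·1.6233}·d^3_{-1,-1}(0.1516)·e^{-i·-1·5.8089}. Compute d first:
c=cos(0.151600/2)=0.997129, s=sin(0.151600/2)=0.075727; N=√[2·24·2·24]=48.000000
The bounds max(0,m−m')=0 and min(l+m,l−m')=2 give 3 terms
  k=0: (−1)^0·48.0000/(48)·0.9971^6·0.0757^0 = +0.982895
  k=1: (−1)^1·48.0000/(6)·0.9971^4·0.0757^2 = -0.045352
  k=2: (−1)^2·48.0000/(8)·0.9971^2·0.0757^4 = +0.000196
d^3_{-1,-1}(0.1516) = +0.982895 -0.045352 +0.000196 = +0.937738
Attach z-rotation phases: D = e^{-i(-1)(1.6233)}·(+0.937738)·e^{-i(-1)(5.8089)} = +0.383897+0.855556i

Wigner D-matrix element, Re=0.3839 Im=0.8556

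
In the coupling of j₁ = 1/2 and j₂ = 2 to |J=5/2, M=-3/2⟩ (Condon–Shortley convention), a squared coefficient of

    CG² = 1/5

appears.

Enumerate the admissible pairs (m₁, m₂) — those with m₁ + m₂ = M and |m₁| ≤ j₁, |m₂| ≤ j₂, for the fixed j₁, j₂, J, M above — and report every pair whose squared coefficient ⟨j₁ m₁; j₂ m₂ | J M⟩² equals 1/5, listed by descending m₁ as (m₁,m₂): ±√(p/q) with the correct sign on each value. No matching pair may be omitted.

(1/2,-2): +√(1/5)

Admissible pairs with m₁+m₂ = M = -3/2: (-1/2,-1), (1/2,-2)
  (m₁,m₂)=(1/2,-2): CG² = 1/5, CG = +√(1/5)   ← matches the target
  (m₁,m₂)=(-1/2,-1): CG² = 4/5, CG = +√(4/5)
Pairs with CG² = 1/5: (1/2,-2): +√(1/5)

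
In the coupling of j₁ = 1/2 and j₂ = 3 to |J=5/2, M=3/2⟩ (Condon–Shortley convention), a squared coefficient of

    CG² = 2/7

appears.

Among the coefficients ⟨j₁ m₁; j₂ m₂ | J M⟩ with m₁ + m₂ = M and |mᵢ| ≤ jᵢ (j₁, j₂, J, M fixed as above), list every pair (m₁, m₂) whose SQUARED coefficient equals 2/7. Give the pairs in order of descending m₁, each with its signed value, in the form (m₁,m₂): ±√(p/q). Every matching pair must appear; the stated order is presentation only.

Admissible pairs with m₁+m₂ = M = 3/2: (-1/2,2), (1/2,1)
  (m₁,m₂)=(1/2,1): CG² = 2/7, CG = +√(2/7)   ← matches the target
  (m₁,m₂)=(-1/2,2): CG² = 5/7, CG = −√(5/7)
Pairs with CG² = 2/7: (1/2,1): +√(2/7)

(1/2,1): +√(2/7)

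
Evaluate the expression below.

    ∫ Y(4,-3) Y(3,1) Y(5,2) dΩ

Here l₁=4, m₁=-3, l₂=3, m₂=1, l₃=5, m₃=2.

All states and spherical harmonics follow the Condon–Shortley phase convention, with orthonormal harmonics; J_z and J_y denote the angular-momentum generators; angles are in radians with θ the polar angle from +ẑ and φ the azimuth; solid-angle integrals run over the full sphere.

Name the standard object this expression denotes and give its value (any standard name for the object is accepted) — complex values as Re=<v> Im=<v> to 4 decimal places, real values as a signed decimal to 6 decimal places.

This is a Gaunt coefficient — the integral of a triple product of spherical harmonics over the sphere.
m-sum 0 ✓  L=12 even ✓  1≤5≤7 ✓
Π(2lᵢ+1) = 9×7×11 = 693
triangle coeff Δ(4,3,5) = 1/180180
Σ_t [0,2]: t=0:+1/576 t=1:−1/144 t=2:+1/576 = -1/288
(3j)²=20/1001 [(4 3 5; 0 0 0)], sign=+1
Σ_t [1,2]: t=1:−1/4320 t=2:+1/960 = 7/8640
(3j)²=343/12870 [(4 3 5; -3 1 2)], sign=-1
⇒ 4πI² = 686/1859
I = (-1)√(686/1859/(4π)) = -0.17136315

Gaunt coefficient, -0.171363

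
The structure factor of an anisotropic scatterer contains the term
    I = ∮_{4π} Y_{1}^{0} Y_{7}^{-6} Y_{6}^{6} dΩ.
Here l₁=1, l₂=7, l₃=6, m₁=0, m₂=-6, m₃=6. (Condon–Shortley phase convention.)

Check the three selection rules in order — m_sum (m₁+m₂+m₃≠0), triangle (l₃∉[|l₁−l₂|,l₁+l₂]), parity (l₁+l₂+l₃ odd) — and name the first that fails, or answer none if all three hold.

none

m₁+m₂+m₃ = 0 − 6 + 6 = 0  ✓
triangle: |1−7|=6 ≤ l₃=6 ≤ 1+7=8  ✓
parity: l₁+l₂+l₃ = 14 is even  ✓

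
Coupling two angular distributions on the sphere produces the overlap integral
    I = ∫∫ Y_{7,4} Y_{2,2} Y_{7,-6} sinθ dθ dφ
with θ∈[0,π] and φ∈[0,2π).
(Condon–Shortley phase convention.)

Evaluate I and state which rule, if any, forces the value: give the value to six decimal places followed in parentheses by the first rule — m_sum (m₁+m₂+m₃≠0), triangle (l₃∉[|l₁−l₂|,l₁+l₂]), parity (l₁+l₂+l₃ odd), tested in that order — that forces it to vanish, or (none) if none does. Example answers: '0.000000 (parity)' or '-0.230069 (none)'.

-0.106948 (none)

m-sum 0 ✓  L=16 even ✓  5≤7≤9 ✓
Π(2lᵢ+1) = 15×5×15 = 1125
triangle coeff Δ(7,2,7) = 1/185640
Σ_t [0,2]: t=0:+1/2419200 t=1:−1/518400 t=2:+1/2419200 = -1/907200
(3j)²=56/3315 [(7 2 7; 0 0 0)], sign=+1
Σ_t [2,2]: t=2:+1/159667200 = 1/159667200
(3j)²=9/1190 [(7 2 7; 4 2 -6)], sign=-1
⇒ 4πI² = 540/3757
I = (-1)√(540/3757/(4π)) = -0.10694768
No selection rule forces the value: the integral is nonzero (none).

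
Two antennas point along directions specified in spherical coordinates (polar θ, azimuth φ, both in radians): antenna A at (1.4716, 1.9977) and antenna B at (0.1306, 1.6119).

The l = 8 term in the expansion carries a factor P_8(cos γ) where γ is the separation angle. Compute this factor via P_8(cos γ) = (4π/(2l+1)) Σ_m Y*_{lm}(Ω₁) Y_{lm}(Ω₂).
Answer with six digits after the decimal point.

Summing Y*_{l m}(θ₁,φ₁)·Y_{l m}(θ₂,φ₂) over m ∈ [−8, 8]; prefactor 4π/(2·8+1) = 0.739198:
  [-8]  conj(Y_{8,-8})(Ω₁) = -0.477068-0.133902i ; Y_{8,-8}(Ω₂) = +0.000000-0.000000i ; Δ = -0.000000+0.000000i
  [-7]  conj(Y_{8,-7})(Ω₁) = +0.030115+0.194944i ; Y_{8,-7}(Ω₂) = +0.000000+0.000001i ; Δ = -0.000000+0.000000i
  [-6]  conj(Y_{8,-6})(Ω₁) = -0.260685+0.170856i ; Y_{8,-6}(Ω₂) = -0.000024+0.000006i ; Δ = +0.000005-0.000006i
  [-5]  conj(Y_{8,-5})(Ω₁) = +0.189467+0.119771i ; Y_{8,-5}(Ω₂) = -0.000072-0.000347i ; Δ = +0.000028-0.000074i
  [-4]  conj(Y_{8,-4})(Ω₁) = -0.033986+0.246853i ; Y_{8,-4}(Ω₂) = +0.003672-0.000609i ; Δ = +0.000026+0.000927i
  [-3]  conj(Y_{8,-3})(Ω₁) = +0.224496-0.067013i ; Y_{8,-3}(Ω₂) = +0.003559+0.028719i ; Δ = +0.002724+0.006209i
  [-2]  conj(Y_{8,-2})(Ω₁) = +0.144806+0.166108i ; Y_{8,-2}(Ω₂) = -0.158630+0.013070i ; Δ = -0.025142-0.024457i
  [-1]  conj(Y_{8,-1})(Ω₁) = +0.098536-0.216619i ; Y_{8,-1}(Ω₂) = -0.022652-0.550787i ; Δ = -0.121543-0.049365i
  [+0]  conj(Y_{8,0})(Ω₁) = +0.211700-0.000000i ; Y_{8,0}(Ω₂) = +0.832278+0.000000i ; Δ = +0.176194+0.000000i
  [+1]  conj(Y_{8,1})(Ω₁) = -0.098536-0.216619i ; Y_{8,1}(Ω₂) = +0.022652-0.550787i ; Δ = -0.121543+0.049365i
  [+2]  conj(Y_{8,2})(Ω₁) = +0.144806-0.166108i ; Y_{8,2}(Ω₂) = -0.158630-0.013070i ; Δ = -0.025142+0.024457i
  [+3]  conj(Y_{8,3})(Ω₁) = -0.224496-0.067013i ; Y_{8,3}(Ω₂) = -0.003559+0.028719i ; Δ = +0.002724-0.006209i
  [+4]  conj(Y_{8,4})(Ω₁) = -0.033986-0.246853i ; Y_{8,4}(Ω₂) = +0.003672+0.000609i ; Δ = +0.000026-0.000927i
  [+5]  conj(Y_{8,5})(Ω₁) = -0.189467+0.119771i ; Y_{8,5}(Ω₂) = +0.000072-0.000347i ; Δ = +0.000028+0.000074i
  [+6]  conj(Y_{8,6})(Ω₁) = -0.260685-0.170856i ; Y_{8,6}(Ω₂) = -0.000024-0.000006i ; Δ = +0.000005+0.000006i
  [+7]  conj(Y_{8,7})(Ω₁) = -0.030115+0.194944i ; Y_{8,7}(Ω₂) = -0.000000+0.000001i ; Δ = -0.000000-0.000000i
  [+8]  conj(Y_{8,8})(Ω₁) = -0.477068+0.133902i ; Y_{8,8}(Ω₂) = +0.000000+0.000000i ; Δ = -0.000000-0.000000i
Total Σ_m = -0.111612-0.000000i. Multiply by 0.739198: -0.082503-0.000000i. P_8(cos γ) = -0.082503

-0.082503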